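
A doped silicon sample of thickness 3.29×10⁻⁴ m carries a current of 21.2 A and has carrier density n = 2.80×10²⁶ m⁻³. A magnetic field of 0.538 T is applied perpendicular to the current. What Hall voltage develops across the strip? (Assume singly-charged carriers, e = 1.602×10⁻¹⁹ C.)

V_H = IB/(n e t).
V_H = (21.2)(0.538)/((2.80×10²⁶)(1.602×10⁻¹⁹)(3.29×10⁻⁴)) ≈ 7.73×10⁻⁴ V.

V_H ≈ 7.73×10⁻⁴ V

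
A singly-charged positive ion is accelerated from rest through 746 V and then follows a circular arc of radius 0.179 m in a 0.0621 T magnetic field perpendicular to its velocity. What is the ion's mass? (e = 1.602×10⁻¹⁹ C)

Combine |q|V = ½mv² and r = mv/(|q|B): eliminate v to get m = qB²r²/(2V).
m = (1.602×10⁻¹⁹)(0.0621)²(0.179)²/(2·746) ≈ 1.33×10⁻²⁶ kg.

m ≈ 1.33×10⁻²⁶ kg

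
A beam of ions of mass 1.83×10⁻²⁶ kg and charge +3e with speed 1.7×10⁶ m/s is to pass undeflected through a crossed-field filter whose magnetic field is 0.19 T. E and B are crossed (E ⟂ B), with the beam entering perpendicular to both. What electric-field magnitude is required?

For straight-line motion qE = qvB, so E = vB.
E = 1.7×10⁶ × 0.19 = 3.2×10⁵ V/m.

E = 3.2×10⁵ V/m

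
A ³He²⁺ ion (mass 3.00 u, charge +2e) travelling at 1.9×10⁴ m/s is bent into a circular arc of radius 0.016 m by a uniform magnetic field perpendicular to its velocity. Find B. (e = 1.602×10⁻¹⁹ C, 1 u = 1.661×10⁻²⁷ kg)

B ≈ 0.018 T

From |q|vB = mv²/r, B = mv/(|q|r).
B = (4.983×10⁻²⁷)(1.9×10⁴)/((3.204×10⁻¹⁹)(0.016)) ≈ 0.018 T.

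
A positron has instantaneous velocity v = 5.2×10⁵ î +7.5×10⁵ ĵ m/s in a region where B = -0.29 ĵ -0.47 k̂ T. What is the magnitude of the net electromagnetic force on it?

|F| ≈ 7.28×10⁻¹⁴ N

v×B = (-3.52×10⁵, 2.44×10⁵, -1.51×10⁵) N/C.
F = q v×B = (1.602×10⁻¹⁹ C)·(-3.52×10⁵, 2.44×10⁵, -1.51×10⁵) = (-5.65×10⁻¹⁴, 3.92×10⁻¹⁴, -2.42×10⁻¹⁴) N.
|F| = 7.28×10⁻¹⁴ N.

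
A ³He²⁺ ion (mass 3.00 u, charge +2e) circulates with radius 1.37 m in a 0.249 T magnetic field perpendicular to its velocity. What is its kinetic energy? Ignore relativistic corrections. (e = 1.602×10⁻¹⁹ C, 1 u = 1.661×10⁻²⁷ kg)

KE ≈ 7.48×10⁶ eV

v = |q|Br/m, then KE = ½mv² = (qBr)²/(2m).
v = (3.204×10⁻¹⁹)(0.249)(1.37)/4.983×10⁻²⁷ ≈ 2.193×10⁷ m/s.
KE = ½(4.983×10⁻²⁷)(2.193×10⁷)² ≈ 1.20×10⁻¹² J = 7.48×10⁶ eV.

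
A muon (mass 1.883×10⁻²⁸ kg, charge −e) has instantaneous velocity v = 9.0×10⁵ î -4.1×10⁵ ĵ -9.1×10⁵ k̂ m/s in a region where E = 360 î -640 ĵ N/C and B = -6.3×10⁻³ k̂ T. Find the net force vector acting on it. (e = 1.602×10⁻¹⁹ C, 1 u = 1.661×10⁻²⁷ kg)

v×B = (2580, 5670, 0) N/C.
E + v×B = (2940, 5030, 0) N/C.
F = q(E + v×B) = (−1.602×10⁻¹⁹ C)·(2940, 5030, 0) = (-4.71×10⁻¹⁶, -8.06×10⁻¹⁶, 0) N.

F ≈ (-4.71×10⁻¹⁶, -8.06×10⁻¹⁶, 0) N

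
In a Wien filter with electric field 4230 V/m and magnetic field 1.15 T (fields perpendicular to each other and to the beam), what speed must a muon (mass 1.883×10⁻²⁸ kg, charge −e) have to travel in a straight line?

Straight-line motion ⇒ electric and magnetic forces cancel, so E = vB.
v = E/B = 4230/1.15 = 3680 m/s.

v = 3680 m/s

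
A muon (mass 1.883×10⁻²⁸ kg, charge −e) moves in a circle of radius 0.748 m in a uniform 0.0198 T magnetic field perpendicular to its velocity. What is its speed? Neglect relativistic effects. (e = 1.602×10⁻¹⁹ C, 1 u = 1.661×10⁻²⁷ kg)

From |q|vB = mv²/r, v = |q|Br/m.
v = (1.602×10⁻¹⁹)(0.0198)(0.748)/1.883×10⁻²⁸ ≈ 1.26×10⁷ m/s.

v ≈ 1.26×10⁷ m/s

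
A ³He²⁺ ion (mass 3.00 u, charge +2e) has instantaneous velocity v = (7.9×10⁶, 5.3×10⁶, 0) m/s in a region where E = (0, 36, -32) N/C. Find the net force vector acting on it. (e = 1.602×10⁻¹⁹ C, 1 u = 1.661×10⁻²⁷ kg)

Only an electric field acts, so F = qE = (3.204×10⁻¹⁹ C)·(0, 36.0, -32.0) = (0, 1.15×10⁻¹⁷, -1.03×10⁻¹⁷) N.

F ≈ (0, 1.15×10⁻¹⁷, -1.03×10⁻¹⁷) N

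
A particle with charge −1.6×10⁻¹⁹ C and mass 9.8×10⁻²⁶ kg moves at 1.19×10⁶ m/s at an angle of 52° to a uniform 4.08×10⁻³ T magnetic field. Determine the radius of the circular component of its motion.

r ≈ 141 m

v⊥ = v sinθ = 1.19×10⁶·sin52° ≈ 9.377×10⁵ m/s.
r = m v⊥/(|q|B) = (9.8×10⁻²⁶)(9.377×10⁵)/((1.6×10⁻¹⁹)(4.08×10⁻³)) ≈ 141 m.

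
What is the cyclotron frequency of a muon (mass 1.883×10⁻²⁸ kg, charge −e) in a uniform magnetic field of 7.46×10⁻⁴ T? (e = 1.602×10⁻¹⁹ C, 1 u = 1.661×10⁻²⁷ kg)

f ≈ 1.01×10⁵ Hz

f = |q|B/(2πm).
f = (1.602×10⁻¹⁹)(7.46×10⁻⁴)/(2π·1.883×10⁻²⁸) ≈ 1.01×10⁵ Hz.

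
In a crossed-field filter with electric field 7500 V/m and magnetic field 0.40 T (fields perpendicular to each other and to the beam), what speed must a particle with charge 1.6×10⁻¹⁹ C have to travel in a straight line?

v = 1.9×10⁴ m/s

Zero net Lorentz force requires |qE| = |q v×B|, i.e. E = vB.
v = E/B = 7500/0.40 = 1.9×10⁴ m/s.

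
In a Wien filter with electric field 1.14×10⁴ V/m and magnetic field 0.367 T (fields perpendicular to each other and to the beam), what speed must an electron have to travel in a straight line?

For undeflected motion the electric and magnetic forces balance: qE = qvB.
v = E/B = 1.14×10⁴/0.367 = 3.11×10⁴ m/s.
The result is independent of the particle's charge and mass.

v = 3.11×10⁴ m/s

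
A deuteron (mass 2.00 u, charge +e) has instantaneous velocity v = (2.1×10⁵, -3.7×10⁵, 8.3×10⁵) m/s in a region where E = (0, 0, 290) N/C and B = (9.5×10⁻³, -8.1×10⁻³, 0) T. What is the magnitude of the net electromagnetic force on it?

v×B = (6720, 7880, 1810) N/C.
E + v×B = (6720, 7880, 2100) N/C.
F = q(E + v×B) = (1.602×10⁻¹⁹ C)·(6720, 7880, 2100) = (1.08×10⁻¹⁵, 1.26×10⁻¹⁵, 3.37×10⁻¹⁶) N.
|F| = 1.69×10⁻¹⁵ N.

|F| ≈ 1.69×10⁻¹⁵ N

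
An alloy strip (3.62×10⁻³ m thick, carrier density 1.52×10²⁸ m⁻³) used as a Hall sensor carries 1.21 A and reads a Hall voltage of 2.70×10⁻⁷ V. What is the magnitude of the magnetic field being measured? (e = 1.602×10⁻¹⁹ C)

B ≈ 1.97 T

From V_H = IB/(n e t), B = V_H n e t / I.
B = (2.70×10⁻⁷)(1.52×10²⁸)(1.602×10⁻¹⁹)(3.62×10⁻³)/1.21 ≈ 1.97 T.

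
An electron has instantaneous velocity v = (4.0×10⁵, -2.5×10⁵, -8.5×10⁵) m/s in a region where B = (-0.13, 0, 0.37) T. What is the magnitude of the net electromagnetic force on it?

|F| ≈ 1.68×10⁻¹⁴ N

v×B = (-9.25×10⁴, -3.75×10⁴, -3.25×10⁴) N/C.
F = q v×B = (−1.602×10⁻¹⁹ C)·(-9.25×10⁴, -3.75×10⁴, -3.25×10⁴) = (1.48×10⁻¹⁴, 6.01×10⁻¹⁵, 5.21×10⁻¹⁵) N.
|F| = 1.68×10⁻¹⁴ N.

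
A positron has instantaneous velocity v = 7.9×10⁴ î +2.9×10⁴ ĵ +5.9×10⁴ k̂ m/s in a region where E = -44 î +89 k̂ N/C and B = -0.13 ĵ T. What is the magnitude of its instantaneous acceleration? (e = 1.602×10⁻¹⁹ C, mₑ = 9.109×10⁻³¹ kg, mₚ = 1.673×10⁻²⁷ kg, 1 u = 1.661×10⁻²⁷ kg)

v×B = (7670, 0, -1.03×10⁴) N/C.
E + v×B = (7630, 0, -1.02×10⁴) N/C.
F = q(E + v×B) = (1.602×10⁻¹⁹ C)·(7630, 0, -1.02×10⁴) = (1.22×10⁻¹⁵, 0, -1.63×10⁻¹⁵) N.
|a| = |F|/m = 2.038×10⁻¹⁵/9.109×10⁻³¹ ≈ 2.24×10¹⁵ m/s².

|a| ≈ 2.24×10¹⁵ m/s²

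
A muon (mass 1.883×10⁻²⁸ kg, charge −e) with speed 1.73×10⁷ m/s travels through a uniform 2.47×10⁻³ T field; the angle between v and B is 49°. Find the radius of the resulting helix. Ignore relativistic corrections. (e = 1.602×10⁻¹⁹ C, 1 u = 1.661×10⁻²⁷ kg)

v⊥ = v sinθ = 1.73×10⁷·sin49° ≈ 1.306×10⁷ m/s.
r = m v⊥/(|q|B) = (1.883×10⁻²⁸)(1.306×10⁷)/((1.602×10⁻¹⁹)(2.47×10⁻³)) ≈ 6.21 m.

r ≈ 6.21 m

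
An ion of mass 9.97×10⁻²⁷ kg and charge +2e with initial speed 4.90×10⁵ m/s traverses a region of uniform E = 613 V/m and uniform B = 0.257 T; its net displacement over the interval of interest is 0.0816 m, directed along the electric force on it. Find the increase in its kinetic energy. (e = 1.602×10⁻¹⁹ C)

The magnetic force is always ⟂ v and does no work; only the electric force changes KE.
ΔKE = F_E · d = |q|E d = (3.204×10⁻¹⁹)(613)(0.0816) ≈ 1.60×10⁻¹⁷ J.

ΔKE ≈ 1.60×10⁻¹⁷ J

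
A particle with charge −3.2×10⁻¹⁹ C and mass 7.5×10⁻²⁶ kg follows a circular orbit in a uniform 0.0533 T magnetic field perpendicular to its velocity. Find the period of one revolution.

T ≈ 2.76×10⁻⁵ s

The cyclotron period depends only on m, q, B: T = 2πm/(|q|B).
T = 2π(7.5×10⁻²⁶)/((3.2×10⁻¹⁹)(0.0533)) ≈ 2.76×10⁻⁵ s.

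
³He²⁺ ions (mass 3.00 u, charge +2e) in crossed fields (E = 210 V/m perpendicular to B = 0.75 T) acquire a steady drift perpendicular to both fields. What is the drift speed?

The E×B drift speed is v_d = E/B.
v_d = 210/0.75 = 280 m/s.

v_d ≈ 280 m/s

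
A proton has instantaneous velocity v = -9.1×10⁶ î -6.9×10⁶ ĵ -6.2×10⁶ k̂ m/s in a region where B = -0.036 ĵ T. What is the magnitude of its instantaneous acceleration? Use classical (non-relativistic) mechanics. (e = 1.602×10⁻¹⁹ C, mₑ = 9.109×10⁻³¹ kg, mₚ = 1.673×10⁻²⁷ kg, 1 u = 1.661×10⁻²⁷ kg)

|a| ≈ 3.80×10¹³ m/s²

v×B = (-2.23×10⁵, 0, 3.28×10⁵) N/C.
F = q v×B = (1.602×10⁻¹⁹ C)·(-2.23×10⁵, 0, 3.28×10⁵) = (-3.58×10⁻¹⁴, 0, 5.25×10⁻¹⁴) N.
|a| = |F|/m = 6.350×10⁻¹⁴/1.673×10⁻²⁷ ≈ 3.80×10¹³ m/s².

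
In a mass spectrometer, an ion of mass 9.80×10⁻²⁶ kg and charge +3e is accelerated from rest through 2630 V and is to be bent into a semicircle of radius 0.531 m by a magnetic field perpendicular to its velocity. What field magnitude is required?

v = √(2|q|V/m) = √(2·4.806×10⁻¹⁹·2630/9.80×10⁻²⁶) ≈ 1.606×10⁵ m/s.
B = mv/(|q|r) = (9.80×10⁻²⁶)(1.606×10⁵)/((4.806×10⁻¹⁹)(0.531)) ≈ 0.0617 T.

B ≈ 0.0617 T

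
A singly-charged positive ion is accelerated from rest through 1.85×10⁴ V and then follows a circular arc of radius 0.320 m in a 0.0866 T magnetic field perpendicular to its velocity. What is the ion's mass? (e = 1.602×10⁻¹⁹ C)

m ≈ 3.33×10⁻²⁷ kg

Combine |q|V = ½mv² and r = mv/(|q|B): eliminate v to get m = qB²r²/(2V).
m = (1.602×10⁻¹⁹)(0.0866)²(0.320)²/(2·1.85×10⁴) ≈ 3.33×10⁻²⁷ kg.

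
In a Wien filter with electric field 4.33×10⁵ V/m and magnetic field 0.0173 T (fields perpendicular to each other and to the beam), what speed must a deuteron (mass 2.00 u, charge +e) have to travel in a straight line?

v = 2.50×10⁷ m/s

For undeflected motion the electric and magnetic forces balance: qE = qvB.
v = E/B = 4.33×10⁵/0.0173 = 2.50×10⁷ m/s.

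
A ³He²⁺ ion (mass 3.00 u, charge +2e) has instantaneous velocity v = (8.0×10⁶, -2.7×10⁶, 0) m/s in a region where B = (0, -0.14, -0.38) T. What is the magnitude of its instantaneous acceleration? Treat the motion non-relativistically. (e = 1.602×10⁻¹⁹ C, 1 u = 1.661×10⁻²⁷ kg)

|a| ≈ 2.19×10¹⁴ m/s²

v×B = (1.03×10⁶, 3.04×10⁶, -1.12×10⁶) N/C.
F = q v×B = (3.204×10⁻¹⁹ C)·(1.03×10⁶, 3.04×10⁶, -1.12×10⁶) = (3.29×10⁻¹³, 9.74×10⁻¹³, -3.59×10⁻¹³) N.
|a| = |F|/m = 1.089×10⁻¹²/4.983×10⁻²⁷ ≈ 2.19×10¹⁴ m/s².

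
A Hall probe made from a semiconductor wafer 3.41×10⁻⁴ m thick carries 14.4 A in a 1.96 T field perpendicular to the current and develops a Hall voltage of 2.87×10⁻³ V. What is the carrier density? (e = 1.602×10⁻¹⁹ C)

n ≈ 1.80×10²⁶ m⁻³

From V_H = IB/(n e t), n = IB/(V_H e t).
n = (14.4)(1.96)/((2.87×10⁻³)(1.602×10⁻¹⁹)(3.41×10⁻⁴)) ≈ 1.80×10²⁶ m⁻³.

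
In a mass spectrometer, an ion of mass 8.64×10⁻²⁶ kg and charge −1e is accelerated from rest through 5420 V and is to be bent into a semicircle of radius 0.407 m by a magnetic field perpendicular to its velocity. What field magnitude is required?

B ≈ 0.188 T

v = √(2|q|V/m) = √(2·1.602×10⁻¹⁹·5420/8.64×10⁻²⁶) ≈ 1.418×10⁵ m/s.
B = mv/(|q|r) = (8.64×10⁻²⁶)(1.418×10⁵)/((1.602×10⁻¹⁹)(0.407)) ≈ 0.188 T.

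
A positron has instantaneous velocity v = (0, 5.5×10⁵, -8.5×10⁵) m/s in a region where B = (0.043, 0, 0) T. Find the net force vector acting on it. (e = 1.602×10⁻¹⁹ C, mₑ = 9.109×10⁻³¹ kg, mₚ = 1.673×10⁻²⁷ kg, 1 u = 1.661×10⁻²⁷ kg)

F ≈ (0, -5.86×10⁻¹⁵, -3.79×10⁻¹⁵) N

v×B = (0, -3.66×10⁴, -2.36×10⁴) N/C.
F = q v×B = (1.602×10⁻¹⁹ C)·(0, -3.66×10⁴, -2.36×10⁴) = (0, -5.86×10⁻¹⁵, -3.79×10⁻¹⁵) N.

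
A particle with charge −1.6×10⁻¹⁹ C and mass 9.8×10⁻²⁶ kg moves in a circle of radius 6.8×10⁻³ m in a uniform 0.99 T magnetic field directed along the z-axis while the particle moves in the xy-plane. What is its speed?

v ≈ 1.1×10⁴ m/s

From |q|vB = mv²/r, v = |q|Br/m.
v = (1.6×10⁻¹⁹)(0.99)(6.8×10⁻³)/9.8×10⁻²⁶ ≈ 1.1×10⁴ m/s.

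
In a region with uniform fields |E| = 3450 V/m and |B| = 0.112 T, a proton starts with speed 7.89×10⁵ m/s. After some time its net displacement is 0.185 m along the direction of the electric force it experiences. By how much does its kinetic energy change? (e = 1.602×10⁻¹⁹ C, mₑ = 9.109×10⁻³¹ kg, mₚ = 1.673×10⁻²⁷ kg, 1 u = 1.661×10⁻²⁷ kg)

The magnetic force is always ⟂ v and does no work; only the electric force changes KE.
ΔKE = F_E · d = |q|E d = (1.602×10⁻¹⁹)(3450)(0.185) ≈ 1.02×10⁻¹⁶ J.

ΔKE ≈ 1.02×10⁻¹⁶ J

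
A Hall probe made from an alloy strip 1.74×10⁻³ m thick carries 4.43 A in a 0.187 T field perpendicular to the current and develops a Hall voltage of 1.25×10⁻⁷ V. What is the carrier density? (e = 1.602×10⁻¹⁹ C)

n ≈ 2.38×10²⁸ m⁻³

From V_H = IB/(n e t), n = IB/(V_H e t).
n = (4.43)(0.187)/((1.25×10⁻⁷)(1.602×10⁻¹⁹)(1.74×10⁻³)) ≈ 2.38×10²⁸ m⁻³.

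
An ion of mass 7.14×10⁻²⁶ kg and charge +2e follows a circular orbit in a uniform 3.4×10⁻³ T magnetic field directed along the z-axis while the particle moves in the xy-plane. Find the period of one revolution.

T ≈ 4.1×10⁻⁴ s

The cyclotron period depends only on m, q, B: T = 2πm/(|q|B).
T = 2π(7.14×10⁻²⁶)/((3.204×10⁻¹⁹)(3.4×10⁻³)) ≈ 4.1×10⁻⁴ s.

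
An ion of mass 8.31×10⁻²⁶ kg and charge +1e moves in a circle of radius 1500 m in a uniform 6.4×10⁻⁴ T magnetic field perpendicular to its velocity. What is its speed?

From |q|vB = mv²/r, v = |q|Br/m.
v = (1.602×10⁻¹⁹)(6.4×10⁻⁴)(1500)/8.31×10⁻²⁶ ≈ 1.9×10⁶ m/s.

v ≈ 1.9×10⁶ m/s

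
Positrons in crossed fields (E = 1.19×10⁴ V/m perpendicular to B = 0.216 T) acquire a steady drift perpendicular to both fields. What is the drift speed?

v_d ≈ 5.51×10⁴ m/s

In crossed fields the guiding centre drifts at v_d = |E×B|/B² = E/B, independent of charge and mass.
v_d = 1.19×10⁴/0.216 = 5.51×10⁴ m/s.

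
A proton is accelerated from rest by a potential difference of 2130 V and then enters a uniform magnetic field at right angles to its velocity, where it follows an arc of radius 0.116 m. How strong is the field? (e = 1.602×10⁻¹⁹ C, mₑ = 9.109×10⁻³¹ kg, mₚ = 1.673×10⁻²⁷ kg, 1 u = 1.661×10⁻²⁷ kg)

v = √(2|q|V/m) = √(2·1.602×10⁻¹⁹·2130/1.673×10⁻²⁷) ≈ 6.387×10⁵ m/s.
B = mv/(|q|r) = (1.673×10⁻²⁷)(6.387×10⁵)/((1.602×10⁻¹⁹)(0.116)) ≈ 0.0575 T.

B ≈ 0.0575 T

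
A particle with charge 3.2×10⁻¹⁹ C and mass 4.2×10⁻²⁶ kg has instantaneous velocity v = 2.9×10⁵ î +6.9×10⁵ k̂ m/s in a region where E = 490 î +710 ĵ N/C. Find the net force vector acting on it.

Only an electric field acts, so F = qE = (3.2×10⁻¹⁹ C)·(490, 710, 0) = (1.57×10⁻¹⁶, 2.27×10⁻¹⁶, 0) N.

F ≈ (1.57×10⁻¹⁶, 2.27×10⁻¹⁶, 0) N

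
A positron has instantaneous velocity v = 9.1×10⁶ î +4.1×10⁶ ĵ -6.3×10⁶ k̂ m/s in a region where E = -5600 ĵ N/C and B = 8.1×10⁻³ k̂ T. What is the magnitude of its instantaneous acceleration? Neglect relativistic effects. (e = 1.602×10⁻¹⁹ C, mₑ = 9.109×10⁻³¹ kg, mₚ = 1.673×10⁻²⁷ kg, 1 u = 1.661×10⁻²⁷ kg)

v×B = (3.32×10⁴, -7.37×10⁴, 0) N/C.
E + v×B = (3.32×10⁴, -7.93×10⁴, 0) N/C.
F = q(E + v×B) = (1.602×10⁻¹⁹ C)·(3.32×10⁴, -7.93×10⁴, 0) = (5.32×10⁻¹⁵, -1.27×10⁻¹⁴, 0) N.
|a| = |F|/m = 1.377×10⁻¹⁴/9.109×10⁻³¹ ≈ 1.51×10¹⁶ m/s².

|a| ≈ 1.51×10¹⁶ m/s²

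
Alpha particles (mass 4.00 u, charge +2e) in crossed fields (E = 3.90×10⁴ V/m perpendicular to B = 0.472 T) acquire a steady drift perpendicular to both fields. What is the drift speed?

The steady drift has the magnetic force balancing the electric force, so v_d = E/B.
v_d = 3.90×10⁴/0.472 = 8.26×10⁴ m/s.

v_d ≈ 8.26×10⁴ m/s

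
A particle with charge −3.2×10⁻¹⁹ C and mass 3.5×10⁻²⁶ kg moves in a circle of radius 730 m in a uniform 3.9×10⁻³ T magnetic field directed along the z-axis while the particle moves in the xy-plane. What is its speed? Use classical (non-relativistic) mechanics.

v ≈ 2.6×10⁷ m/s

From |q|vB = mv²/r, v = |q|Br/m.
v = (3.2×10⁻¹⁹)(3.9×10⁻³)(730)/3.5×10⁻²⁶ ≈ 2.6×10⁷ m/s.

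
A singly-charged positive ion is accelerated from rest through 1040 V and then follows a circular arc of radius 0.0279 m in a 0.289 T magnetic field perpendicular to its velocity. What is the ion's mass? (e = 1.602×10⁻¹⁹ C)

Combine |q|V = ½mv² and r = mv/(|q|B): eliminate v to get m = qB²r²/(2V).
m = (1.602×10⁻¹⁹)(0.289)²(0.0279)²/(2·1040) ≈ 5.01×10⁻²⁷ kg.

m ≈ 5.01×10⁻²⁷ kg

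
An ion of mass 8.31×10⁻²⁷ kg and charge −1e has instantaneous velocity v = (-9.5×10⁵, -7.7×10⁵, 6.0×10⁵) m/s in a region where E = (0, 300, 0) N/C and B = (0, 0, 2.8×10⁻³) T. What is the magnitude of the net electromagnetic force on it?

v×B = (-2160, 2660, 0) N/C.
E + v×B = (-2160, 2960, 0) N/C.
F = q(E + v×B) = (−1.602×10⁻¹⁹ C)·(-2160, 2960, 0) = (3.45×10⁻¹⁶, -4.74×10⁻¹⁶, 0) N.
|F| = 5.87×10⁻¹⁶ N.

|F| ≈ 5.87×10⁻¹⁶ N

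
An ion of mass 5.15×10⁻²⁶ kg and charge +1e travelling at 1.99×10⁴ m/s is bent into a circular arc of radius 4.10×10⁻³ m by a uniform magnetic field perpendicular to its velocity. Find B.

From |q|vB = mv²/r, B = mv/(|q|r).
B = (5.15×10⁻²⁶)(1.99×10⁴)/((1.602×10⁻¹⁹)(4.10×10⁻³)) ≈ 1.56 T.

B ≈ 1.56 T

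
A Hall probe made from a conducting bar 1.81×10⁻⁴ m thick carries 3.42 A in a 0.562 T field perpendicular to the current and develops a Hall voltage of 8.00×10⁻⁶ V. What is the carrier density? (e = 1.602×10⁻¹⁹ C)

From V_H = IB/(n e t), n = IB/(V_H e t).
n = (3.42)(0.562)/((8.00×10⁻⁶)(1.602×10⁻¹⁹)(1.81×10⁻⁴)) ≈ 8.29×10²⁷ m⁻³.

n ≈ 8.29×10²⁷ m⁻³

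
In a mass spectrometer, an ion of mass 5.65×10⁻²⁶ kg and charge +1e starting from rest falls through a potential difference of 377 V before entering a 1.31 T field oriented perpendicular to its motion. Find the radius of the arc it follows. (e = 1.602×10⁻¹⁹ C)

r ≈ 0.0124 m

Acceleration: |q|V = ½mv² ⇒ v = √(2|q|V/m) = √(2·1.602×10⁻¹⁹·377/5.65×10⁻²⁶) ≈ 4.624×10⁴ m/s.
In the field: r = mv/(|q|B) = (5.65×10⁻²⁶)(4.624×10⁴)/((1.602×10⁻¹⁹)(1.31)) ≈ 0.0124 m.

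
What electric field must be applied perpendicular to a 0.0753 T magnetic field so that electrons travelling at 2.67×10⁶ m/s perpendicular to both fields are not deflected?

E = 2.01×10⁵ V/m

For straight-line motion qE = qvB, so E = vB.
E = 2.67×10⁶ × 0.0753 = 2.01×10⁵ V/m.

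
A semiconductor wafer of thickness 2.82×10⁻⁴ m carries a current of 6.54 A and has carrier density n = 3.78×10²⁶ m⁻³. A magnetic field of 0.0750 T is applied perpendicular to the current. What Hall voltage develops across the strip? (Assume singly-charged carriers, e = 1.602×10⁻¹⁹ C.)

V_H = IB/(n e t).
V_H = (6.54)(0.0750)/((3.78×10²⁶)(1.602×10⁻¹⁹)(2.82×10⁻⁴)) ≈ 2.87×10⁻⁵ V.

V_H ≈ 2.87×10⁻⁵ V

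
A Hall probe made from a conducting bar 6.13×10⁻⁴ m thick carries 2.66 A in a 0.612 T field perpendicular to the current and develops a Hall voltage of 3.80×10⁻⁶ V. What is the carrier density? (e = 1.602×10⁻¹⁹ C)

From V_H = IB/(n e t), n = IB/(V_H e t).
n = (2.66)(0.612)/((3.80×10⁻⁶)(1.602×10⁻¹⁹)(6.13×10⁻⁴)) ≈ 4.36×10²⁷ m⁻³.

n ≈ 4.36×10²⁷ m⁻³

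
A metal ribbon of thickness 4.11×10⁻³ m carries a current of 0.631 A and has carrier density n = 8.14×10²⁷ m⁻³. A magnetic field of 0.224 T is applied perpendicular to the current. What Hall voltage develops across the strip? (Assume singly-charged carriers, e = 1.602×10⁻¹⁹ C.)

V_H ≈ 2.64×10⁻⁸ V

V_H = IB/(n e t).
V_H = (0.631)(0.224)/((8.14×10²⁷)(1.602×10⁻¹⁹)(4.11×10⁻³)) ≈ 2.64×10⁻⁸ V.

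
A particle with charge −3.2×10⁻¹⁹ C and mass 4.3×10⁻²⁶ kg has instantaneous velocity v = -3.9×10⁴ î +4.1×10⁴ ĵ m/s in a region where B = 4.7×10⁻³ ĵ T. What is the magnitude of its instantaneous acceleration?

|a| ≈ 1.36×10⁹ m/s²

v×B = (0, 0, -183) N/C.
F = q v×B = (−3.2×10⁻¹⁹ C)·(0, 0, -183) = (0, 0, 5.87×10⁻¹⁷) N.
|a| = |F|/m = 5.866×10⁻¹⁷/4.3×10⁻²⁶ ≈ 1.36×10⁹ m/s².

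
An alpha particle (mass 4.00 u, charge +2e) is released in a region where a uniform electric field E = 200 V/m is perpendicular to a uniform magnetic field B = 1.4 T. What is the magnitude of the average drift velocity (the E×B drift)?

v_d ≈ 140 m/s

The E×B drift speed is v_d = E/B.
v_d = 200/1.4 = 140 m/s.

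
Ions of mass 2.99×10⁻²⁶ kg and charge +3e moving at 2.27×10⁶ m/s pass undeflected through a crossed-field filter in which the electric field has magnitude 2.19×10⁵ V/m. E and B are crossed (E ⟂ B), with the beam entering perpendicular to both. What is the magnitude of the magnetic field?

Balance of forces in the selector: qE = qvB ⇒ B = E/v.
B = 2.19×10⁵/2.27×10⁶ = 0.0965 T.

B = 0.0965 T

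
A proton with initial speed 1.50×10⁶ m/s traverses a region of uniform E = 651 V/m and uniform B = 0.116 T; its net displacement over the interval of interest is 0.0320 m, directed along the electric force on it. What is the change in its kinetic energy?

The magnetic force is always ⟂ v and does no work; only the electric force changes KE.
ΔKE = F_E · d = |q|E d = (1.602×10⁻¹⁹)(651)(0.0320) ≈ 3.34×10⁻¹⁸ J.

ΔKE ≈ 3.34×10⁻¹⁸ J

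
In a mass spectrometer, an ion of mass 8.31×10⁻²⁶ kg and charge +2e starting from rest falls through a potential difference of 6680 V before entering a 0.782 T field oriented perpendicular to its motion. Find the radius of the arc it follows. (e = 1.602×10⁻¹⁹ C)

r ≈ 0.0753 m

Acceleration: |q|V = ½mv² ⇒ v = √(2|q|V/m) = √(2·3.204×10⁻¹⁹·6680/8.31×10⁻²⁶) ≈ 2.270×10⁵ m/s.
In the field: r = mv/(|q|B) = (8.31×10⁻²⁶)(2.270×10⁵)/((3.204×10⁻¹⁹)(0.782)) ≈ 0.0753 m.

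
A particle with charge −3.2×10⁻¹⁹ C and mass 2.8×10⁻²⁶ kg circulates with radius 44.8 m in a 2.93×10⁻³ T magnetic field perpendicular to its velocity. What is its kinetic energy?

v = |q|Br/m, then KE = ½mv² = (qBr)²/(2m).
v = (3.2×10⁻¹⁹)(2.93×10⁻³)(44.8)/2.8×10⁻²⁶ ≈ 1.500×10⁶ m/s.
KE = ½(2.8×10⁻²⁶)(1.500×10⁶)² ≈ 3.15×10⁻¹⁴ J.

KE ≈ 3.15×10⁻¹⁴ J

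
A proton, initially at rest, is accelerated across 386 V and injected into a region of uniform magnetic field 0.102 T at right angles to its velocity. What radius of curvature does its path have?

r ≈ 0.0278 m

Acceleration: |q|V = ½mv² ⇒ v = √(2|q|V/m) = √(2·1.602×10⁻¹⁹·386/1.673×10⁻²⁷) ≈ 2.719×10⁵ m/s.
In the field: r = mv/(|q|B) = (1.673×10⁻²⁷)(2.719×10⁵)/((1.602×10⁻¹⁹)(0.102)) ≈ 0.0278 m.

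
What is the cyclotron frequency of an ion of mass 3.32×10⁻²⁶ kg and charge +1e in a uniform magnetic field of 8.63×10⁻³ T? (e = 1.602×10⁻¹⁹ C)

f = |q|B/(2πm).
f = (1.602×10⁻¹⁹)(8.63×10⁻³)/(2π·3.32×10⁻²⁶) ≈ 6630 Hz.

f ≈ 6630 Hz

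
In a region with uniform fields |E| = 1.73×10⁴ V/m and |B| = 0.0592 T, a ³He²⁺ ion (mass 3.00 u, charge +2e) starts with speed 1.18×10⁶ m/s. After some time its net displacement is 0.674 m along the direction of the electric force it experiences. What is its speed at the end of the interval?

v_f ≈ 1.70×10⁶ m/s

B does no work; ΔKE = |q|E d.
½mv_f² = ½mv₀² + |q|Ed = ½(4.983×10⁻²⁷)(1.18×10⁶)² + (3.204×10⁻¹⁹)(1.73×10⁴)(0.674) ≈ 3.469×10⁻¹⁵ J + 3.736×10⁻¹⁵ J ≈ 7.205×10⁻¹⁵ J.
v_f = √(2·7.205×10⁻¹⁵/4.983×10⁻²⁷) ≈ 1.70×10⁶ m/s.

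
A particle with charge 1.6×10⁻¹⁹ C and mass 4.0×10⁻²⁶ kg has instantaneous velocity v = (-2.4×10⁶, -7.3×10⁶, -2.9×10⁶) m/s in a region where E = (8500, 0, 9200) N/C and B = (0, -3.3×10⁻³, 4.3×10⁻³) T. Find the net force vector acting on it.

F ≈ (-5.19×10⁻¹⁵, 1.65×10⁻¹⁵, 2.74×10⁻¹⁵) N

v×B = (-4.10×10⁴, 1.03×10⁴, 7920) N/C.
E + v×B = (-3.25×10⁴, 1.03×10⁴, 1.71×10⁴) N/C.
F = q(E + v×B) = (1.6×10⁻¹⁹ C)·(-3.25×10⁴, 1.03×10⁴, 1.71×10⁴) = (-5.19×10⁻¹⁵, 1.65×10⁻¹⁵, 2.74×10⁻¹⁵) N.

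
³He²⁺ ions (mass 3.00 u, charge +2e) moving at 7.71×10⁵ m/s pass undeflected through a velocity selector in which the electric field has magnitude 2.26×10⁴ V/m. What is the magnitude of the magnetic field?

B = 0.0293 T

Balance of forces in the selector: qE = qvB ⇒ B = E/v.
B = 2.26×10⁴/7.71×10⁵ = 0.0293 T.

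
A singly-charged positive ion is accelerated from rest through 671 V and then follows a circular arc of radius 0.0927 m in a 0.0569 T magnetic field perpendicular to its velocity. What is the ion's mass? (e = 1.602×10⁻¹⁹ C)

m ≈ 3.32×10⁻²⁷ kg

Combine |q|V = ½mv² and r = mv/(|q|B): eliminate v to get m = qB²r²/(2V).
m = (1.602×10⁻¹⁹)(0.0569)²(0.0927)²/(2·671) ≈ 3.32×10⁻²⁷ kg.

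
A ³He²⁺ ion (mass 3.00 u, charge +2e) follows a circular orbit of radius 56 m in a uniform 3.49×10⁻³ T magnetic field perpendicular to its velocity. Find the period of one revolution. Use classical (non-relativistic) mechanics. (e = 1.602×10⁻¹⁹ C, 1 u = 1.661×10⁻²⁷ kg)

The cyclotron period depends only on m, q, B: T = 2πm/(|q|B).
T = 2π(4.983×10⁻²⁷)/((3.204×10⁻¹⁹)(3.49×10⁻³)) ≈ 2.80×10⁻⁵ s.

T ≈ 2.80×10⁻⁵ s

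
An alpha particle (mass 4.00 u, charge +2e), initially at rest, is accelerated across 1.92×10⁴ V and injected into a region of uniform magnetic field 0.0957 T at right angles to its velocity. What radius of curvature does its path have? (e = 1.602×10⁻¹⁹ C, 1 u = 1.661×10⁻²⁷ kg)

Acceleration: |q|V = ½mv² ⇒ v = √(2|q|V/m) = √(2·3.204×10⁻¹⁹·1.92×10⁴/6.644×10⁻²⁷) ≈ 1.361×10⁶ m/s.
In the field: r = mv/(|q|B) = (6.644×10⁻²⁷)(1.361×10⁶)/((3.204×10⁻¹⁹)(0.0957)) ≈ 0.295 m.

r ≈ 0.295 m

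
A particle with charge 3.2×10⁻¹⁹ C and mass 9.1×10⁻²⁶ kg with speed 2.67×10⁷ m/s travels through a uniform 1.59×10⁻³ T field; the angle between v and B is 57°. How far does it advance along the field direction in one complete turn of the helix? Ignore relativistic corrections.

p ≈ 1.63×10⁴ m

v∥ = v cosθ = 2.67×10⁷·cos57° ≈ 1.454×10⁷ m/s.
T = 2πm/(|q|B) = 2π(9.1×10⁻²⁶)/((3.2×10⁻¹⁹)(1.59×10⁻³)) ≈ 1.124×10⁻³ s.
pitch = v∥ T = (1.454×10⁷)(1.124×10⁻³) ≈ 1.63×10⁴ m.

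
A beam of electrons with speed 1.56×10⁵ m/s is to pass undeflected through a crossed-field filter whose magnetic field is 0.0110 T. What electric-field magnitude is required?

E = 1720 V/m

For straight-line motion qE = qvB, so E = vB.
E = 1.56×10⁵ × 0.0110 = 1720 V/m.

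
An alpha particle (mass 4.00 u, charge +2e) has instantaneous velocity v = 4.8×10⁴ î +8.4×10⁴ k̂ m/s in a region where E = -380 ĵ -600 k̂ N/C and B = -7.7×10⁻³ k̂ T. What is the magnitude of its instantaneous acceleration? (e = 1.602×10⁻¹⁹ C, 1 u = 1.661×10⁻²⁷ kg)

v×B = (0, 370, 0) N/C.
E + v×B = (0, -10.4, -600) N/C.
F = q(E + v×B) = (3.204×10⁻¹⁹ C)·(0, -10.4, -600) = (0, -3.33×10⁻¹⁸, -1.92×10⁻¹⁶) N.
|a| = |F|/m = 1.923×10⁻¹⁶/6.644×10⁻²⁷ ≈ 2.89×10¹⁰ m/s².

|a| ≈ 2.89×10¹⁰ m/s²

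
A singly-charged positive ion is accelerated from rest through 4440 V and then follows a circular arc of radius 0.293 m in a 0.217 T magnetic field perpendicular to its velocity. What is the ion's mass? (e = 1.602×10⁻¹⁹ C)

m ≈ 7.29×10⁻²⁶ kg

Combine |q|V = ½mv² and r = mv/(|q|B): eliminate v to get m = qB²r²/(2V).
m = (1.602×10⁻¹⁹)(0.217)²(0.293)²/(2·4440) ≈ 7.29×10⁻²⁶ kg.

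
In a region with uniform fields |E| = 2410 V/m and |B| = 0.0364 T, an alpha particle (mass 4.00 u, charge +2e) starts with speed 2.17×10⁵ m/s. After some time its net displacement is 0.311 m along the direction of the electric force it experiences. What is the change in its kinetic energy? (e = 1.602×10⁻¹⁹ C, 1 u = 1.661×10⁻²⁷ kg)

The magnetic force is always ⟂ v and does no work; only the electric force changes KE.
ΔKE = F_E · d = |q|E d = (3.204×10⁻¹⁹)(2410)(0.311) ≈ 2.40×10⁻¹⁶ J.

ΔKE ≈ 2.40×10⁻¹⁶ J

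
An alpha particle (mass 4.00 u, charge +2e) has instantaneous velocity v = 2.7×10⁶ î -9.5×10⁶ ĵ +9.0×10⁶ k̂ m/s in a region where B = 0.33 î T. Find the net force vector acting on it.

v×B = (0, 2.97×10⁶, 3.14×10⁶) N/C.
F = q v×B = (3.204×10⁻¹⁹ C)·(0, 2.97×10⁶, 3.14×10⁶) = (0, 9.52×10⁻¹³, 1.00×10⁻¹²) N.

F ≈ (0, 9.52×10⁻¹³, 1.00×10⁻¹²) N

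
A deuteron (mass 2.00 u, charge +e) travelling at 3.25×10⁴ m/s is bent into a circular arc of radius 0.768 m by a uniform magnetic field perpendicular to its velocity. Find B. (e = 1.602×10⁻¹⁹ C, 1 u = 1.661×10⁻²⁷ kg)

B ≈ 8.78×10⁻⁴ T

From |q|vB = mv²/r, B = mv/(|q|r).
B = (3.322×10⁻²⁷)(3.25×10⁴)/((1.602×10⁻¹⁹)(0.768)) ≈ 8.78×10⁻⁴ T.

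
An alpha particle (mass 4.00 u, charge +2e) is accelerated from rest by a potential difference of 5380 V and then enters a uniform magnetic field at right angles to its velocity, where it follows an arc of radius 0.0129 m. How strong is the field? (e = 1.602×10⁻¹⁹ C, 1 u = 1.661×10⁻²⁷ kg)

v = √(2|q|V/m) = √(2·3.204×10⁻¹⁹·5380/6.644×10⁻²⁷) ≈ 7.203×10⁵ m/s.
B = mv/(|q|r) = (6.644×10⁻²⁷)(7.203×10⁵)/((3.204×10⁻¹⁹)(0.0129)) ≈ 1.16 T.

B ≈ 1.16 T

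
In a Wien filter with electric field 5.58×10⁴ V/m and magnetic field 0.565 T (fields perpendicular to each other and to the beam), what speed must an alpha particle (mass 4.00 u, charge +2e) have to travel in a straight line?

v = 9.88×10⁴ m/s

For undeflected motion the electric and magnetic forces balance: qE = qvB.
v = E/B = 5.58×10⁴/0.565 = 9.88×10⁴ m/s.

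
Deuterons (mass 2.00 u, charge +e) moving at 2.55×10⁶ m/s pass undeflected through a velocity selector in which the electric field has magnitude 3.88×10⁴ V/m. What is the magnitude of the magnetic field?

B = 0.0152 T

Balance of forces in the selector: qE = qvB ⇒ B = E/v.
B = 3.88×10⁴/2.55×10⁶ = 0.0152 T.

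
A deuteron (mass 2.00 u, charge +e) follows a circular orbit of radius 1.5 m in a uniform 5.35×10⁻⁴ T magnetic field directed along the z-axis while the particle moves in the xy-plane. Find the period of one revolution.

The cyclotron period depends only on m, q, B: T = 2πm/(|q|B).
T = 2π(3.322×10⁻²⁷)/((1.602×10⁻¹⁹)(5.35×10⁻⁴)) ≈ 2.44×10⁻⁴ s.

T ≈ 2.44×10⁻⁴ s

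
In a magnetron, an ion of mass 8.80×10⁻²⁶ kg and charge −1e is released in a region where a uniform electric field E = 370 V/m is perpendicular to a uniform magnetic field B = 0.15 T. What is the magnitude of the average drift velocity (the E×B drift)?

v_d ≈ 2500 m/s

The steady drift has the magnetic force balancing the electric force, so v_d = E/B.
v_d = 370/0.15 = 2500 m/s.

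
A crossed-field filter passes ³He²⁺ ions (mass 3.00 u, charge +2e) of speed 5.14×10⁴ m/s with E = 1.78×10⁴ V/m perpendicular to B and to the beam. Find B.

B = 0.346 T

Balance of forces in the selector: qE = qvB ⇒ B = E/v.
B = 1.78×10⁴/5.14×10⁴ = 0.346 T.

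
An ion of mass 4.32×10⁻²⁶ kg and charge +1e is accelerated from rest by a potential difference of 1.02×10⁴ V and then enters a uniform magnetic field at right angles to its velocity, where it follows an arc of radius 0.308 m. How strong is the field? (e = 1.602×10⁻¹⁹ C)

B ≈ 0.241 T

v = √(2|q|V/m) = √(2·1.602×10⁻¹⁹·1.02×10⁴/4.32×10⁻²⁶) ≈ 2.750×10⁵ m/s.
B = mv/(|q|r) = (4.32×10⁻²⁶)(2.750×10⁵)/((1.602×10⁻¹⁹)(0.308)) ≈ 0.241 T.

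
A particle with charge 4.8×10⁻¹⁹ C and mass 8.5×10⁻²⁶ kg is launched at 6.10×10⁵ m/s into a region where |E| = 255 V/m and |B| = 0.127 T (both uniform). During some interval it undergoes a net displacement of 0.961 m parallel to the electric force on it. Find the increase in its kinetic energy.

ΔKE ≈ 1.18×10⁻¹⁶ J

The magnetic force is always ⟂ v and does no work; only the electric force changes KE.
ΔKE = F_E · d = |q|E d = (4.8×10⁻¹⁹)(255)(0.961) ≈ 1.18×10⁻¹⁶ J.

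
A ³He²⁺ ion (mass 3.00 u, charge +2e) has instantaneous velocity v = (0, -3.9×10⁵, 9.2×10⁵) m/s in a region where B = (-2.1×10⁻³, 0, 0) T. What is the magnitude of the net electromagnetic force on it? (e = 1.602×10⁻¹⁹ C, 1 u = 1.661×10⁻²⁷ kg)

v×B = (0, -1930, -819) N/C.
F = q v×B = (3.204×10⁻¹⁹ C)·(0, -1930, -819) = (0, -6.19×10⁻¹⁶, -2.62×10⁻¹⁶) N.
|F| = 6.72×10⁻¹⁶ N.

|F| ≈ 6.72×10⁻¹⁶ N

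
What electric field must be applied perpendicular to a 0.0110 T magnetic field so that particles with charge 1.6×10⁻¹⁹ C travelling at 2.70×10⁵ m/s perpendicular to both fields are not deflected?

E = 2970 V/m

For straight-line motion qE = qvB, so E = vB.
E = 2.70×10⁵ × 0.0110 = 2970 V/m.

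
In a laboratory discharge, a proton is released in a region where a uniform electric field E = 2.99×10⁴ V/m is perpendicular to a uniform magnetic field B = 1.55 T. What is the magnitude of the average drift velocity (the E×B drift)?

v_d ≈ 1.93×10⁴ m/s

The E×B drift speed is v_d = E/B.
v_d = 2.99×10⁴/1.55 = 1.93×10⁴ m/s.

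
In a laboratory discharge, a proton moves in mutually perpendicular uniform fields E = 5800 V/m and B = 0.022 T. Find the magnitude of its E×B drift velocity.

v_d ≈ 2.6×10⁵ m/s

The steady drift has the magnetic force balancing the electric force, so v_d = E/B.
v_d = 5800/0.022 = 2.6×10⁵ m/s.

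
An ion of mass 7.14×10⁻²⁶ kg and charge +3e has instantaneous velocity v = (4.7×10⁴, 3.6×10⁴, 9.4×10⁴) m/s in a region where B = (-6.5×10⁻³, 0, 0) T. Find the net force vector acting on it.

v×B = (0, -611, 234) N/C.
F = q v×B = (4.806×10⁻¹⁹ C)·(0, -611, 234) = (0, -2.94×10⁻¹⁶, 1.12×10⁻¹⁶) N.

F ≈ (0, -2.94×10⁻¹⁶, 1.12×10⁻¹⁶) N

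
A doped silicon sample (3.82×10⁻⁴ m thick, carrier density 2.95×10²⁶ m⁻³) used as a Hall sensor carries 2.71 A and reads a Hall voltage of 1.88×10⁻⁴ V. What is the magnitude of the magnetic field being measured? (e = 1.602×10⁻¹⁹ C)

From V_H = IB/(n e t), B = V_H n e t / I.
B = (1.88×10⁻⁴)(2.95×10²⁶)(1.602×10⁻¹⁹)(3.82×10⁻⁴)/2.71 ≈ 1.25 T.

B ≈ 1.25 T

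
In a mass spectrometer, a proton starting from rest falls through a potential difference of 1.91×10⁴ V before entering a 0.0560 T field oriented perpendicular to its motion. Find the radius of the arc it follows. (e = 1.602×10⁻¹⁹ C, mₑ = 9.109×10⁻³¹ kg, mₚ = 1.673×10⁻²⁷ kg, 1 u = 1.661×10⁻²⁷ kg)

Acceleration: |q|V = ½mv² ⇒ v = √(2|q|V/m) = √(2·1.602×10⁻¹⁹·1.91×10⁴/1.673×10⁻²⁷) ≈ 1.913×10⁶ m/s.
In the field: r = mv/(|q|B) = (1.673×10⁻²⁷)(1.913×10⁶)/((1.602×10⁻¹⁹)(0.0560)) ≈ 0.357 m.

r ≈ 0.357 m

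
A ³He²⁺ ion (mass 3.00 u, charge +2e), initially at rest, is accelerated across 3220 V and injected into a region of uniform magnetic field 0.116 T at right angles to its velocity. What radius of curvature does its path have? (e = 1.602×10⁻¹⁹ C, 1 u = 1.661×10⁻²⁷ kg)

Acceleration: |q|V = ½mv² ⇒ v = √(2|q|V/m) = √(2·3.204×10⁻¹⁹·3220/4.983×10⁻²⁷) ≈ 6.435×10⁵ m/s.
In the field: r = mv/(|q|B) = (4.983×10⁻²⁷)(6.435×10⁵)/((3.204×10⁻¹⁹)(0.116)) ≈ 0.0863 m.

r ≈ 0.0863 m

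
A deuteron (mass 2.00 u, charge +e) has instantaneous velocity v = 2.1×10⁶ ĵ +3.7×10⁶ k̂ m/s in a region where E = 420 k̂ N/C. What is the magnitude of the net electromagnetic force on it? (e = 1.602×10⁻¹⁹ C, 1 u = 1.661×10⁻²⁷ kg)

|F| ≈ 6.73×10⁻¹⁷ N

Only an electric field acts, so F = qE = (1.602×10⁻¹⁹ C)·(0, 0, 420) = (0, 0, 6.73×10⁻¹⁷) N.
|F| = 6.73×10⁻¹⁷ N.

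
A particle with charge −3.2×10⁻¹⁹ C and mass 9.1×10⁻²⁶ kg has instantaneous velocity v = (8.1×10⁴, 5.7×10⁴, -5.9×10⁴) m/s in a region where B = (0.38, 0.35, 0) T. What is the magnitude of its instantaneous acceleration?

v×B = (2.06×10⁴, -2.24×10⁴, 6690) N/C.
F = q v×B = (−3.2×10⁻¹⁹ C)·(2.06×10⁴, -2.24×10⁴, 6690) = (-6.61×10⁻¹⁵, 7.17×10⁻¹⁵, -2.14×10⁻¹⁵) N.
|a| = |F|/m = 9.986×10⁻¹⁵/9.1×10⁻²⁶ ≈ 1.10×10¹¹ m/s².

|a| ≈ 1.10×10¹¹ m/s²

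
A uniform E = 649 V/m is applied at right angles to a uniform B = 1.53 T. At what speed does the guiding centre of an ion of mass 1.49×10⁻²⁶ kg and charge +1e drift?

The steady drift has the magnetic force balancing the electric force, so v_d = E/B.
v_d = 649/1.53 = 424 m/s.

v_d ≈ 424 m/s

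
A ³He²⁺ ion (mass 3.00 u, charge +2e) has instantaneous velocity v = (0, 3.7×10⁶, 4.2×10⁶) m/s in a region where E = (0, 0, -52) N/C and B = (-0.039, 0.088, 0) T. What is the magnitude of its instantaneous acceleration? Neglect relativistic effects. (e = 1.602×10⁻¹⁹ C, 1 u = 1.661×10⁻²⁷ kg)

|a| ≈ 2.76×10¹³ m/s²

v×B = (-3.70×10⁵, -1.64×10⁵, 1.44×10⁵) N/C.
E + v×B = (-3.70×10⁵, -1.64×10⁵, 1.44×10⁵) N/C.
F = q(E + v×B) = (3.204×10⁻¹⁹ C)·(-3.70×10⁵, -1.64×10⁵, 1.44×10⁵) = (-1.18×10⁻¹³, -5.25×10⁻¹⁴, 4.62×10⁻¹⁴) N.
|a| = |F|/m = 1.375×10⁻¹³/4.983×10⁻²⁷ ≈ 2.76×10¹³ m/s².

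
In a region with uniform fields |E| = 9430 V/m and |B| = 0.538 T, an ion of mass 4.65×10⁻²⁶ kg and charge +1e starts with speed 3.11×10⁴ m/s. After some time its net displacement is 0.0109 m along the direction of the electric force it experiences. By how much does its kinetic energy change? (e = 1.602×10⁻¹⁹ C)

The magnetic force is always ⟂ v and does no work; only the electric force changes KE.
ΔKE = F_E · d = |q|E d = (1.602×10⁻¹⁹)(9430)(0.0109) ≈ 1.65×10⁻¹⁷ J.

ΔKE ≈ 1.65×10⁻¹⁷ J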